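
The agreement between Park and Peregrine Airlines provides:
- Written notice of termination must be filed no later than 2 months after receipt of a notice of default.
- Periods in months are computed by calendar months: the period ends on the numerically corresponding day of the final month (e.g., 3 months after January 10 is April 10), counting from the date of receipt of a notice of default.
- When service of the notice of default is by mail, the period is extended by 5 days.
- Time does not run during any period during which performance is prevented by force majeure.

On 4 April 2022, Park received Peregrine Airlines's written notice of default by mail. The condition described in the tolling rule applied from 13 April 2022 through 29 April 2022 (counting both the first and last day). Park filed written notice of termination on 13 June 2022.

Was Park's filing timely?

2 months after 4 April 2022 is June 4, 2022.
Service was by mail, adding 5 days: June 4, 2022 + 5 days = June 9, 2022.
From April 13, 2022 through April 29, 2022 inclusive is 17 days; tolling adds 17 days: June 9, 2022 + 17 days = June 26, 2022.
The deadline is June 26, 2022; the filing on June 13, 2022 is on or before that date.

Yes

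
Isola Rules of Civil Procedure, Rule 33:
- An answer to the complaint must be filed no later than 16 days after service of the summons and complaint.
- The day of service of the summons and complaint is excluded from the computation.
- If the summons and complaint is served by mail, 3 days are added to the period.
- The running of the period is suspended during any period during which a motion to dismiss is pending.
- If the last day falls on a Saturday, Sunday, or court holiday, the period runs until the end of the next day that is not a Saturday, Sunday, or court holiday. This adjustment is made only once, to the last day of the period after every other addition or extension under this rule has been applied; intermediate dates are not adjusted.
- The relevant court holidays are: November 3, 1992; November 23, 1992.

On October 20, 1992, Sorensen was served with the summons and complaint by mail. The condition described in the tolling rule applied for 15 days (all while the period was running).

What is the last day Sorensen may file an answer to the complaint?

November 24, 1992

16 days after October 20, 1992 is November 5, 1992.
Service was by mail, adding 3 days: November 5, 1992 + 3 days = November 8, 1992.
Tolling adds 15 days: November 8, 1992 + 15 days = November 23, 1992.
November 23, 1992 is a listed holiday. The next qualifying day is November 24, 1992.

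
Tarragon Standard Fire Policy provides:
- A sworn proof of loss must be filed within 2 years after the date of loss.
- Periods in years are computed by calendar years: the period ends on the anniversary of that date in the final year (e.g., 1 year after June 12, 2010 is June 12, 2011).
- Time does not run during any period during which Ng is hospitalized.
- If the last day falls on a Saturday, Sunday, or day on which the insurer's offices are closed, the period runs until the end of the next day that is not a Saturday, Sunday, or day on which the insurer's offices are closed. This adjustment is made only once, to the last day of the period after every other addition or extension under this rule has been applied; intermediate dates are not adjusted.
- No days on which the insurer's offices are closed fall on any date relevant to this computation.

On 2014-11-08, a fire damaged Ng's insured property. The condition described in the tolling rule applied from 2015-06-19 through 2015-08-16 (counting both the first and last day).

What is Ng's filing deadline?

2 years after 2014-11-08 is November 8, 2016.
From June 19, 2015 through August 16, 2015 inclusive is 59 days; tolling adds 59 days: November 8, 2016 + 59 days = January 6, 2017.
January 6, 2017 is a Friday and not a day on which the insurer's offices are closed, so no extension applies.

January 6, 2017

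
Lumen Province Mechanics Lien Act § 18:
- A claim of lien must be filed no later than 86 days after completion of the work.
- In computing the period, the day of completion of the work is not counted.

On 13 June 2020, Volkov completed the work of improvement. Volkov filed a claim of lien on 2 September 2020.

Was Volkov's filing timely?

86 days after 13 June 2020 is September 7, 2020.
The deadline is September 7, 2020; the filing on September 2, 2020 is on or before that date.

Yes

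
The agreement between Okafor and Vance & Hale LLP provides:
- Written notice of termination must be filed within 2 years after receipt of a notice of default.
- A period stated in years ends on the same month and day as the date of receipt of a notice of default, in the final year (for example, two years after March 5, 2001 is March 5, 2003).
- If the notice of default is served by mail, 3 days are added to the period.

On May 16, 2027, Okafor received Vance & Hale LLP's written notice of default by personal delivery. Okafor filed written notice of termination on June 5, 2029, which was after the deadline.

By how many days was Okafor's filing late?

20 days

2 years after May 16, 2027 is May 16, 2029.
Service was not by mail, so no mail extension applies.
The deadline is May 16, 2029; from May 16, 2029 to June 5, 2029 is 20 days.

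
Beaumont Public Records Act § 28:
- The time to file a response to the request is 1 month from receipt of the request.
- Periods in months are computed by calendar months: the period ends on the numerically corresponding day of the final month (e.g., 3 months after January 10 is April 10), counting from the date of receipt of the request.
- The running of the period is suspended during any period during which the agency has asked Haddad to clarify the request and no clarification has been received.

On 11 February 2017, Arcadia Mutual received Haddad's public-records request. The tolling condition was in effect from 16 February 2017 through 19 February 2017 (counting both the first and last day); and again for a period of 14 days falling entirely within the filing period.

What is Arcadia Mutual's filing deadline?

1 month after 11 February 2017 is March 11, 2017.
From February 16, 2017 through February 19, 2017 inclusive is 4 days; tolling adds 4 days: March 11, 2017 + 4 days = March 15, 2017.
Tolling adds 14 days: March 15, 2017 + 14 days = March 29, 2017.

March 29, 2017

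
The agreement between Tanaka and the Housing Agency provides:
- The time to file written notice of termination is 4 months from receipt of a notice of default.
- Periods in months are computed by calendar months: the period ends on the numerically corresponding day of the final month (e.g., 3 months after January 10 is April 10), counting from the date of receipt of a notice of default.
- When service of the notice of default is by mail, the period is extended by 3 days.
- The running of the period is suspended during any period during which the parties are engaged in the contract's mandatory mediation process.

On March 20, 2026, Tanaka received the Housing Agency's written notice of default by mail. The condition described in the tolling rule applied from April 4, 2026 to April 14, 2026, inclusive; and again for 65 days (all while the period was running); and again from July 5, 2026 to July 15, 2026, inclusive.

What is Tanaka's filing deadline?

October 18, 2026

4 months after March 20, 2026 is July 20, 2026.
Service was by mail, adding 3 days: July 20, 2026 + 3 days = July 23, 2026.
From April 4, 2026 through April 14, 2026 inclusive is 11 days; tolling adds 11 days: July 23, 2026 + 11 days = August 3, 2026.
Tolling adds 65 days: August 3, 2026 + 65 days = October 7, 2026.
From July 5, 2026 through July 15, 2026 inclusive is 11 days; tolling adds 11 days: October 7, 2026 + 11 days = October 18, 2026.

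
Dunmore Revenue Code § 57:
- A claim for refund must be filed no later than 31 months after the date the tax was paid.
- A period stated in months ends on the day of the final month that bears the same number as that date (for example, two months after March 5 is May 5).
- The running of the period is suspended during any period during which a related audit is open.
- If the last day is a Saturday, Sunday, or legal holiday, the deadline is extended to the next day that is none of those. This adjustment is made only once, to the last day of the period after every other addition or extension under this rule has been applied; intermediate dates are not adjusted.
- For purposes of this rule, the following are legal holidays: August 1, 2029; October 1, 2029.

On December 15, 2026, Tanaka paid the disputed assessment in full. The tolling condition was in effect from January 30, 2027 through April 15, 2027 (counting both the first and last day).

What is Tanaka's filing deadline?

31 months after December 15, 2026 is July 15, 2029.
From January 30, 2027 through April 15, 2027 inclusive is 76 days; tolling adds 76 days: July 15, 2029 + 76 days = September 29, 2029.
September 29, 2029 is Saturday; September 30, 2029 is Sunday; October 1, 2029 is a listed holiday. The next qualifying day is October 2, 2029.

October 2, 2029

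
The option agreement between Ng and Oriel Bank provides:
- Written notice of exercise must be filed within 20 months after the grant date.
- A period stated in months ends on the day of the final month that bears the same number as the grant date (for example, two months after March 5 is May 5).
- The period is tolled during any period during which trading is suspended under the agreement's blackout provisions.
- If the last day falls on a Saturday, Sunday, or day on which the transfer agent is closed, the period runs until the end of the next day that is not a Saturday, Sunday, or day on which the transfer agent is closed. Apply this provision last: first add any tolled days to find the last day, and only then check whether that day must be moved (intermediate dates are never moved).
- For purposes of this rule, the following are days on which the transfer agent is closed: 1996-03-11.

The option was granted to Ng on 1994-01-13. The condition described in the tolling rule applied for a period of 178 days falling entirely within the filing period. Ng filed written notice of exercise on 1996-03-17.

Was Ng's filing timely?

No

20 months after 1994-01-13 is September 13, 1995.
Tolling adds 178 days: September 13, 1995 + 178 days = March 9, 1996.
March 9, 1996 is Saturday; March 10, 1996 is Sunday; March 11, 1996 is a listed holiday. The next qualifying day is March 12, 1996.
The deadline is March 12, 1996; the filing on March 17, 1996 is after that date.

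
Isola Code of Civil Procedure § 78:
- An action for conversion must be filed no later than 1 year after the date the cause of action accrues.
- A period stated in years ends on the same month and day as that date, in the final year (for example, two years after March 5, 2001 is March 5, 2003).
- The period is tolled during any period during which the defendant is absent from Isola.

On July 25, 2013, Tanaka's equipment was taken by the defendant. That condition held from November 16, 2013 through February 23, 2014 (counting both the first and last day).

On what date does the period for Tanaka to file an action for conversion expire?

1 year after July 25, 2013 is July 25, 2014.
From November 16, 2013 through February 23, 2014 inclusive is 100 days; tolling adds 100 days: July 25, 2014 + 100 days = November 2, 2014.

November 2, 2014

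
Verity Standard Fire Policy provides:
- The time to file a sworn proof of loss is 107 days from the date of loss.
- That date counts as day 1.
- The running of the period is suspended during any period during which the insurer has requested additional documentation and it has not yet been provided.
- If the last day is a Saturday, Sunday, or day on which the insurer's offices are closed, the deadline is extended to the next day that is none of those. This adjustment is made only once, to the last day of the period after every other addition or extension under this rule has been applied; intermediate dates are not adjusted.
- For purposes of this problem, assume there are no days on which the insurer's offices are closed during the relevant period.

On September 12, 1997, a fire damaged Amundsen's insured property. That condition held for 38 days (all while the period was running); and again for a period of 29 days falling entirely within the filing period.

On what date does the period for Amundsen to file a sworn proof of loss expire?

March 4, 1998

Counting September 12, 1997 as day 1, day 107 is December 27, 1997.
Tolling adds 38 days: December 27, 1997 + 38 days = February 3, 1998.
Tolling adds 29 days: February 3, 1998 + 29 days = March 4, 1998.
March 4, 1998 is a Wednesday and not a day on which the insurer's offices are closed, so no extension applies.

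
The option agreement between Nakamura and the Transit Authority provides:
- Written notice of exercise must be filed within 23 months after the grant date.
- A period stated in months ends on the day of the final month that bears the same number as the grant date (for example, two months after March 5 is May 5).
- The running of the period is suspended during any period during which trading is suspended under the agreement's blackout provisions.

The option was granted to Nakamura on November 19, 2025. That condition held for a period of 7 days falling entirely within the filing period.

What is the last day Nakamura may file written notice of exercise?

23 months after November 19, 2025 is October 19, 2027.
Tolling adds 7 days: October 19, 2027 + 7 days = October 26, 2027.

October 26, 2027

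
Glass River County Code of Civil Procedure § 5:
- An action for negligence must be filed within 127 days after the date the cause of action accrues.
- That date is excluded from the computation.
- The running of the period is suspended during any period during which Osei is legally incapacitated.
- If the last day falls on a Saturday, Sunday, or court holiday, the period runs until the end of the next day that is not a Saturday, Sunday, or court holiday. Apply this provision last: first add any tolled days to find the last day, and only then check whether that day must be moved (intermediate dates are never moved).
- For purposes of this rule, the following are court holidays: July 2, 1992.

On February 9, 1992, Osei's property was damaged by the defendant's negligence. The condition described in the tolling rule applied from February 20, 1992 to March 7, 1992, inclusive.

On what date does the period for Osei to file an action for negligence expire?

127 days after February 9, 1992 is June 15, 1992.
From February 20, 1992 through March 7, 1992 inclusive is 17 days; tolling adds 17 days: June 15, 1992 + 17 days = July 2, 1992.
July 2, 1992 is a listed holiday. The next qualifying day is July 3, 1992.

July 3, 1992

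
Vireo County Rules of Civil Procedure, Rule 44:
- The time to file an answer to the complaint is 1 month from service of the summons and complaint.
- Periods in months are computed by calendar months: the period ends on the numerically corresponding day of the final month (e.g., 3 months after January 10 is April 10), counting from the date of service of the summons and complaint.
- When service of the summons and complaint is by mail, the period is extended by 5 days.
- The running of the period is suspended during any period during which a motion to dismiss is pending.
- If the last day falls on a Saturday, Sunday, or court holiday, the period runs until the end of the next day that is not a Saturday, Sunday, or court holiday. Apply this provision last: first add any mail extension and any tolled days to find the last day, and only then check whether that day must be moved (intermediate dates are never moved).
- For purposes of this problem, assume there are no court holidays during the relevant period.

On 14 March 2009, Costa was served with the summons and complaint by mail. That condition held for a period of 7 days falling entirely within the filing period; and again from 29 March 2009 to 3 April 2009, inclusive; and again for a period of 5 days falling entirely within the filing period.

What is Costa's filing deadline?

May 7, 2009

1 month after 14 March 2009 is April 14, 2009.
Service was by mail, adding 5 days: April 14, 2009 + 5 days = April 19, 2009.
Tolling adds 7 days: April 19, 2009 + 7 days = April 26, 2009.
From March 29, 2009 through April 3, 2009 inclusive is 6 days; tolling adds 6 days: April 26, 2009 + 6 days = May 2, 2009.
Tolling adds 5 days: May 2, 2009 + 5 days = May 7, 2009.
May 7, 2009 is a Thursday and not a court holiday, so no extension applies.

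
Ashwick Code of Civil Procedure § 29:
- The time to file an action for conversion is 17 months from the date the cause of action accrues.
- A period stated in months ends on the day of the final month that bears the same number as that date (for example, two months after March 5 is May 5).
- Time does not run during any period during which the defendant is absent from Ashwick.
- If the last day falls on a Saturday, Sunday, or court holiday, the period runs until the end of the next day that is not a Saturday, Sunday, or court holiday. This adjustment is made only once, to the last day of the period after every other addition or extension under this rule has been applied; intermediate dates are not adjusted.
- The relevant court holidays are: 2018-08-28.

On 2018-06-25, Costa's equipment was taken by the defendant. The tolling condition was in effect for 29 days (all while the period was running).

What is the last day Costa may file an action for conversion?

December 24, 2019

17 months after 2018-06-25 is November 25, 2019.
Tolling adds 29 days: November 25, 2019 + 29 days = December 24, 2019.
December 24, 2019 is a Tuesday and not a court holiday, so no extension applies.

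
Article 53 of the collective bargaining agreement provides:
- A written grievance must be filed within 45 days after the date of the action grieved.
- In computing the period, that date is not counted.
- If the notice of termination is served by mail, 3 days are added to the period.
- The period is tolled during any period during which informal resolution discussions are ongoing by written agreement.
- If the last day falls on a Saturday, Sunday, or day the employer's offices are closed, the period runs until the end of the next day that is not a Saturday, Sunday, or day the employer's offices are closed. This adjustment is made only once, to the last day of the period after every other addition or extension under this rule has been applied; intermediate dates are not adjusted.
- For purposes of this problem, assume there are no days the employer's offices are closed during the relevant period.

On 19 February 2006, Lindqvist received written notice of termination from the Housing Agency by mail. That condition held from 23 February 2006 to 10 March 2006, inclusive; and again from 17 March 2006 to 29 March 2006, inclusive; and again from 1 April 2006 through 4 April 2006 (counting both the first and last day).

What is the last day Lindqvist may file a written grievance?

45 days after 19 February 2006 is April 5, 2006.
Service was by mail, adding 3 days: April 5, 2006 + 3 days = April 8, 2006.
From February 23, 2006 through March 10, 2006 inclusive is 16 days; tolling adds 16 days: April 8, 2006 + 16 days = April 24, 2006.
From March 17, 2006 through March 29, 2006 inclusive is 13 days; tolling adds 13 days: April 24, 2006 + 13 days = May 7, 2006.
From April 1, 2006 through April 4, 2006 inclusive is 4 days; tolling adds 4 days: May 7, 2006 + 4 days = May 11, 2006.
May 11, 2006 is a Thursday and not a day the employer's offices are closed, so no extension applies.

May 11, 2006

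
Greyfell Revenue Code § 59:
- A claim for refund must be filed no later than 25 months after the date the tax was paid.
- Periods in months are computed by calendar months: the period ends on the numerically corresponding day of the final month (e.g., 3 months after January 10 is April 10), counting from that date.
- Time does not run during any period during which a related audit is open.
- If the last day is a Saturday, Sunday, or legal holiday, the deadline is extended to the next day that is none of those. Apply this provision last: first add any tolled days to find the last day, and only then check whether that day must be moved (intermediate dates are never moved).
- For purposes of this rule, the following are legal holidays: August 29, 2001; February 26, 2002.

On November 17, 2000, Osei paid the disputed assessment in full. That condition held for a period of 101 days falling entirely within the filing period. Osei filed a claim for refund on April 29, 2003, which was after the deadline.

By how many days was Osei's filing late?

25 months after November 17, 2000 is December 17, 2002.
Tolling adds 101 days: December 17, 2002 + 101 days = March 28, 2003.
March 28, 2003 is a Friday and not a legal holiday, so no extension applies.
The deadline is March 28, 2003; from March 28, 2003 to April 29, 2003 is 32 days.

32 days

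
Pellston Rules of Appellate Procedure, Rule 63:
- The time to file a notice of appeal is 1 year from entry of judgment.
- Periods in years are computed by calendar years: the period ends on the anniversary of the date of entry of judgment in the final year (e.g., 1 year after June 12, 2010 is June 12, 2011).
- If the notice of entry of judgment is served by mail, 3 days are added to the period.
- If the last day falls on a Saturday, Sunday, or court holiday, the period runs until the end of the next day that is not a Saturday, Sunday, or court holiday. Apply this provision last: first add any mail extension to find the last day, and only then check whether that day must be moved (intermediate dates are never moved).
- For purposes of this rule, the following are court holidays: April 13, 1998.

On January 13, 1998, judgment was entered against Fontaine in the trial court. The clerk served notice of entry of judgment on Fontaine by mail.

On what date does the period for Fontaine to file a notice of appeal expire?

January 18, 1999

1 year after January 13, 1998 is January 13, 1999.
Service was by mail, adding 3 days: January 13, 1999 + 3 days = January 16, 1999.
January 16, 1999 is Saturday; January 17, 1999 is Sunday. The next qualifying day is January 18, 1999.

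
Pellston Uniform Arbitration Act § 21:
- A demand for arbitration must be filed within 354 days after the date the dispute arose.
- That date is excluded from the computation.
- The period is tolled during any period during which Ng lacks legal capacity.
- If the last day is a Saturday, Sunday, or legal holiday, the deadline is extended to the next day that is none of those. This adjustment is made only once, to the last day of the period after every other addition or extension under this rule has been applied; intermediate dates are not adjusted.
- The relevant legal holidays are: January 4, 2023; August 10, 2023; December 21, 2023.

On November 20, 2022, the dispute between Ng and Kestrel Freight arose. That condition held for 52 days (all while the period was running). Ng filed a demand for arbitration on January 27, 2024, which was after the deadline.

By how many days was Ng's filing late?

26 days

354 days after November 20, 2022 is November 9, 2023.
Tolling adds 52 days: November 9, 2023 + 52 days = December 31, 2023.
December 31, 2023 is Sunday. The next qualifying day is January 1, 2024.
The deadline is January 1, 2024; from January 1, 2024 to January 27, 2024 is 26 days.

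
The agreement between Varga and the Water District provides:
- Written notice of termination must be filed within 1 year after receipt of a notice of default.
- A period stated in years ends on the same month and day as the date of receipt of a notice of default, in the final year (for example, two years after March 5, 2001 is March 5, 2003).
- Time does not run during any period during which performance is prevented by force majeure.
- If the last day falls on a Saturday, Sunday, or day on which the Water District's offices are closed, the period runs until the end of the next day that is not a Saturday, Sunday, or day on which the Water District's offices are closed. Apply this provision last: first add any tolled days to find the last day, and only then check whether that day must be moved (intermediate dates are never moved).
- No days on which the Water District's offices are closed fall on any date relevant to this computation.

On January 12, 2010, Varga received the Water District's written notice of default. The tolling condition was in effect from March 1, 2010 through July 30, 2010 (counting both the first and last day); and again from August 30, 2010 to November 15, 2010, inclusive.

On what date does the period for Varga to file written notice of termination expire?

August 30, 2011

1 year after January 12, 2010 is January 12, 2011.
From March 1, 2010 through July 30, 2010 inclusive is 152 days; tolling adds 152 days: January 12, 2011 + 152 days = June 13, 2011.
From August 30, 2010 through November 15, 2010 inclusive is 78 days; tolling adds 78 days: June 13, 2011 + 78 days = August 30, 2011.
August 30, 2011 is a Tuesday and not a day on which the Water District's offices are closed, so no extension applies.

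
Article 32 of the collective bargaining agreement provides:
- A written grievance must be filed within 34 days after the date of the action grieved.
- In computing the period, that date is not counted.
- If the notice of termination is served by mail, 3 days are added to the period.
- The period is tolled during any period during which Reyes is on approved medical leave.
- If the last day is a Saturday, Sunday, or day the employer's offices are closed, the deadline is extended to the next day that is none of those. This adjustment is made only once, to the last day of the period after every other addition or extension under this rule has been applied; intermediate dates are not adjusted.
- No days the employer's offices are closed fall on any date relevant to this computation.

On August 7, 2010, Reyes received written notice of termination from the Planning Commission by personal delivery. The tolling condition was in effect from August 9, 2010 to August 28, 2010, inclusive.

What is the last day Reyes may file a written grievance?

34 days after August 7, 2010 is September 10, 2010.
Service was not by mail, so no mail extension applies.
From August 9, 2010 through August 28, 2010 inclusive is 20 days; tolling adds 20 days: September 10, 2010 + 20 days = September 30, 2010.
September 30, 2010 is a Thursday and not a day the employer's offices are closed, so no extension applies.

September 30, 2010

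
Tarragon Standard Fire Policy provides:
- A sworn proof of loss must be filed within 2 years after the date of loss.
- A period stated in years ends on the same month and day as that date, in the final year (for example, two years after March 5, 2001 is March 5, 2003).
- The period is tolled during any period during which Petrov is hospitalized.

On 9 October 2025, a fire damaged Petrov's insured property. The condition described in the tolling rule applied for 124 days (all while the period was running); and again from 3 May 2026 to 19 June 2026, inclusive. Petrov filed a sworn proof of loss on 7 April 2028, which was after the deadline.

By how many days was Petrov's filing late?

2 years after 9 October 2025 is October 9, 2027.
Tolling adds 124 days: October 9, 2027 + 124 days = February 10, 2028.
From May 3, 2026 through June 19, 2026 inclusive is 48 days; tolling adds 48 days: February 10, 2028 + 48 days = March 29, 2028.
The deadline is March 29, 2028; from March 29, 2028 to April 7, 2028 is 9 days.

9 days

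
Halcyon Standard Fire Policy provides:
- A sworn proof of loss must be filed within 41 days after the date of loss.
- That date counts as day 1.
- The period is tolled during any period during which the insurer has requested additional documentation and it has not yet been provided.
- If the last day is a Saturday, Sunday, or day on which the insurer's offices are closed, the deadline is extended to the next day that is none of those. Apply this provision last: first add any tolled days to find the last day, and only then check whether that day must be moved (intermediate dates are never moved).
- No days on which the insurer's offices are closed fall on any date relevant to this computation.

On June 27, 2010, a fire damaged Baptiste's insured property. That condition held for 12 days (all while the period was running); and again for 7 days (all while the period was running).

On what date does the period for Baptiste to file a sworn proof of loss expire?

Counting June 27, 2010 as day 1, day 41 is August 6, 2010.
Tolling adds 12 days: August 6, 2010 + 12 days = August 18, 2010.
Tolling adds 7 days: August 18, 2010 + 7 days = August 25, 2010.
August 25, 2010 is a Wednesday and not a day on which the insurer's offices are closed, so no extension applies.

August 25, 2010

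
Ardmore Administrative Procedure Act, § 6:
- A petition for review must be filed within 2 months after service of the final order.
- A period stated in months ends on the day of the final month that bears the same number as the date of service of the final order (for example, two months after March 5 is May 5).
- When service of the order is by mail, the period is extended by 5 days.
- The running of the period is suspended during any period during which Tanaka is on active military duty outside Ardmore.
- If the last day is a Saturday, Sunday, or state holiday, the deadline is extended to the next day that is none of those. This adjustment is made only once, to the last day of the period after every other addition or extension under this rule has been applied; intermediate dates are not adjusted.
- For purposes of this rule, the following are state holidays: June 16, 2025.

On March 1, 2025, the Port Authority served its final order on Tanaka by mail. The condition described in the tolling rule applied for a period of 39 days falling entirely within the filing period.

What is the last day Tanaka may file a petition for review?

June 17, 2025

2 months after March 1, 2025 is May 1, 2025.
Service was by mail, adding 5 days: May 1, 2025 + 5 days = May 6, 2025.
Tolling adds 39 days: May 6, 2025 + 39 days = June 14, 2025.
June 14, 2025 is Saturday; June 15, 2025 is Sunday; June 16, 2025 is a listed holiday. The next qualifying day is June 17, 2025.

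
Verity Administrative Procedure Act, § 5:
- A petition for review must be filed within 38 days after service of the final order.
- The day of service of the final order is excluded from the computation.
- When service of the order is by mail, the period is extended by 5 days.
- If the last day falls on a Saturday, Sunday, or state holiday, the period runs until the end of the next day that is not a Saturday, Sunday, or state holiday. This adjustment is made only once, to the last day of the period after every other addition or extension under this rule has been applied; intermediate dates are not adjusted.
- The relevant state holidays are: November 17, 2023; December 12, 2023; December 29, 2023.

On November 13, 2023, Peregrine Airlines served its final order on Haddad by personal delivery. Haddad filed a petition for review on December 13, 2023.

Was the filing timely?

Yes

38 days after November 13, 2023 is December 21, 2023.
Service was not by mail, so no mail extension applies.
December 21, 2023 is a Thursday and not a state holiday, so no extension applies.
The deadline is December 21, 2023; the filing on December 13, 2023 is on or before that date.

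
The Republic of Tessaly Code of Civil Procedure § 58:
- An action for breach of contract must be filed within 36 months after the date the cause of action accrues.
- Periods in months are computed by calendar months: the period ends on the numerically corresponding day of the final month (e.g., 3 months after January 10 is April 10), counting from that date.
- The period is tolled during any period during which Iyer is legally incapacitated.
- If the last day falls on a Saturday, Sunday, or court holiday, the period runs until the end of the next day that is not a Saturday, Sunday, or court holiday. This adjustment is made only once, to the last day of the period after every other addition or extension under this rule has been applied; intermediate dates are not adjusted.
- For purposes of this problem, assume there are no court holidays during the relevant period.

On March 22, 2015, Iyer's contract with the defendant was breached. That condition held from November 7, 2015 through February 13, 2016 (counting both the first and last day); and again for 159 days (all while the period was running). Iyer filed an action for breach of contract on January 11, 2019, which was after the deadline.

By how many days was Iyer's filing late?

36 months after March 22, 2015 is March 22, 2018.
From November 7, 2015 through February 13, 2016 inclusive is 99 days; tolling adds 99 days: March 22, 2018 + 99 days = June 29, 2018.
Tolling adds 159 days: June 29, 2018 + 159 days = December 5, 2018.
December 5, 2018 is a Wednesday and not a court holiday, so no extension applies.
The deadline is December 5, 2018; from December 5, 2018 to January 11, 2019 is 37 days.

37 days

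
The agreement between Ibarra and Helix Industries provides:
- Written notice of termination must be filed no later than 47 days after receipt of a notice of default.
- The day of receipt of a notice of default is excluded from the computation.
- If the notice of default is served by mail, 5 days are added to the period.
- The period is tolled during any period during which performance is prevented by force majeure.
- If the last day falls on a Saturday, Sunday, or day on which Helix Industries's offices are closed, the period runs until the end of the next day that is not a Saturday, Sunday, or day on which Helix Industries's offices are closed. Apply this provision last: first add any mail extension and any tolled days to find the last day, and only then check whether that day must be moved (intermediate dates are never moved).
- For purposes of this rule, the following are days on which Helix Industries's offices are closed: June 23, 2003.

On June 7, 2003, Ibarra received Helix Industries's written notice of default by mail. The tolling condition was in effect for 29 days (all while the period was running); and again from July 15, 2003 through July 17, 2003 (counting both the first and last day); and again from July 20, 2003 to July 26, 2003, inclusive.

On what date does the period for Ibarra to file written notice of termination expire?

47 days after June 7, 2003 is July 24, 2003.
Service was by mail, adding 5 days: July 24, 2003 + 5 days = July 29, 2003.
Tolling adds 29 days: July 29, 2003 + 29 days = August 27, 2003.
From July 15, 2003 through July 17, 2003 inclusive is 3 days; tolling adds 3 days: August 27, 2003 + 3 days = August 30, 2003.
From July 20, 2003 through July 26, 2003 inclusive is 7 days; tolling adds 7 days: August 30, 2003 + 7 days = September 6, 2003.
September 6, 2003 is Saturday; September 7, 2003 is Sunday. The next qualifying day is September 8, 2003.

September 8, 2003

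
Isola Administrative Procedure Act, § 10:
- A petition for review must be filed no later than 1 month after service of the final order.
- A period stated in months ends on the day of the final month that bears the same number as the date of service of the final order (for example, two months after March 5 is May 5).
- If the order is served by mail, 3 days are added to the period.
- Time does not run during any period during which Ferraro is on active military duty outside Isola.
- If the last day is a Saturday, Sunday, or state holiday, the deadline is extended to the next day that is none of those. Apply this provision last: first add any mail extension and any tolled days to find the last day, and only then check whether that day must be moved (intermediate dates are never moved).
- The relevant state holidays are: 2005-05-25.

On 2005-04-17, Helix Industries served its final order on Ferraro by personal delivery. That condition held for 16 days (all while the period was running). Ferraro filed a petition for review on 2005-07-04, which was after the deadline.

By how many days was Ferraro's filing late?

32 days

1 month after 2005-04-17 is May 17, 2005.
Service was not by mail, so no mail extension applies.
Tolling adds 16 days: May 17, 2005 + 16 days = June 2, 2005.
June 2, 2005 is a Thursday and not a state holiday, so no extension applies.
The deadline is June 2, 2005; from June 2, 2005 to July 4, 2005 is 32 days.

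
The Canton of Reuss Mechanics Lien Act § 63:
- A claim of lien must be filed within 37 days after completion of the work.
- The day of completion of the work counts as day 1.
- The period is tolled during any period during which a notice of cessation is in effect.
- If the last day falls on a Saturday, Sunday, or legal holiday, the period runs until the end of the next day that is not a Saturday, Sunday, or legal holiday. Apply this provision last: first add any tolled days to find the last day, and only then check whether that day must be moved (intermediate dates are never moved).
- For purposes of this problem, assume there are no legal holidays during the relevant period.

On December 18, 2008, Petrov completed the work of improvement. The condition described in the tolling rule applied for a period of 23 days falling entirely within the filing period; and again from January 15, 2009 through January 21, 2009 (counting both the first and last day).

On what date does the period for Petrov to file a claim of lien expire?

Counting December 18, 2008 as day 1, day 37 is January 23, 2009.
Tolling adds 23 days: January 23, 2009 + 23 days = February 15, 2009.
From January 15, 2009 through January 21, 2009 inclusive is 7 days; tolling adds 7 days: February 15, 2009 + 7 days = February 22, 2009.
February 22, 2009 is Sunday. The next qualifying day is February 23, 2009.

February 23, 2009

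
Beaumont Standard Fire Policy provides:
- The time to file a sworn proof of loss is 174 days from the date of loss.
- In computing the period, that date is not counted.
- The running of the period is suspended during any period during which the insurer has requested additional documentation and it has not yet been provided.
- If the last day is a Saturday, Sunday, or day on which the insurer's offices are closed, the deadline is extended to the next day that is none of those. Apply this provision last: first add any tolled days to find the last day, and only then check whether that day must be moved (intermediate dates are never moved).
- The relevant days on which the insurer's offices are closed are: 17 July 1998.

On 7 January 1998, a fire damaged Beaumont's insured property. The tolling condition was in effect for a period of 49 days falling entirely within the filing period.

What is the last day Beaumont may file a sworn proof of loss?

August 18, 1998

174 days after 7 January 1998 is June 30, 1998.
Tolling adds 49 days: June 30, 1998 + 49 days = August 18, 1998.
August 18, 1998 is a Tuesday and not a day on which the insurer's offices are closed, so no extension applies.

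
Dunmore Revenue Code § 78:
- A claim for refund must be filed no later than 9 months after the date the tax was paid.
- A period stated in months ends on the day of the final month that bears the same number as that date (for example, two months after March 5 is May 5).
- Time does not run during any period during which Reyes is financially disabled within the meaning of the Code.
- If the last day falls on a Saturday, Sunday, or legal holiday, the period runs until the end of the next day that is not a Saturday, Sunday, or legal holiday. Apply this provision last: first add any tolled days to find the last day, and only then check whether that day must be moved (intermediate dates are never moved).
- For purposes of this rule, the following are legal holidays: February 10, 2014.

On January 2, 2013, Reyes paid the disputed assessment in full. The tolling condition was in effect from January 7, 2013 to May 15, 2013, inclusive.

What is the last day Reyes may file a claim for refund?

9 months after January 2, 2013 is October 2, 2013.
From January 7, 2013 through May 15, 2013 inclusive is 129 days; tolling adds 129 days: October 2, 2013 + 129 days = February 8, 2014.
February 8, 2014 is Saturday; February 9, 2014 is Sunday; February 10, 2014 is a listed holiday. The next qualifying day is February 11, 2014.

February 11, 2014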